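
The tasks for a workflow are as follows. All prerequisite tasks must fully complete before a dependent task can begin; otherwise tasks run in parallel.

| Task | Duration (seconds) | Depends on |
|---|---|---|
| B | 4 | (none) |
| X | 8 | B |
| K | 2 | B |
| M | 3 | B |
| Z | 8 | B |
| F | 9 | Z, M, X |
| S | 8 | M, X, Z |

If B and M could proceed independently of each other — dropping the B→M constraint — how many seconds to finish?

Before: longest chain B→X→F = 4+8+9 = 21, finish 21.
Without B→M, M's earliest start moves from 4 to 0.
After: B→X→F = 4+8+9 = 21 → 21 seconds.

21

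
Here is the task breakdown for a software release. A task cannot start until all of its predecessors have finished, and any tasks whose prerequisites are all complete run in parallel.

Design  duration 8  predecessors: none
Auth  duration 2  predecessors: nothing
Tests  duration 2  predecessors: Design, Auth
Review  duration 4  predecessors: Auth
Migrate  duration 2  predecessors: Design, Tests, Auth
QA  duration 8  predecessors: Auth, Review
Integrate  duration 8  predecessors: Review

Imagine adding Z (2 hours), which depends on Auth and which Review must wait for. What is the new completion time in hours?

16

Originally the schedule takes 14 hours.
With Z inserted, Review now waits for max(Auth, Z).
New critical path: Auth→Z→Review→QA = 2+2+4+8 = 16 ⇒ 16 hours.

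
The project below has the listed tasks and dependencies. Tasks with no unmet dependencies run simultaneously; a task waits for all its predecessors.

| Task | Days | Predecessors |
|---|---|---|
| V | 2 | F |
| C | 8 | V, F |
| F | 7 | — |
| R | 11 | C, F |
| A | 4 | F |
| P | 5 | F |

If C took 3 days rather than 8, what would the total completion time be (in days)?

The binding path is F→V→C→R = 7+2+8+11 = 28; finish at 28 days.
C is on the critical path; changing it to 3 makes that path 23 days.
That remains the longest chain; total 23 days.

23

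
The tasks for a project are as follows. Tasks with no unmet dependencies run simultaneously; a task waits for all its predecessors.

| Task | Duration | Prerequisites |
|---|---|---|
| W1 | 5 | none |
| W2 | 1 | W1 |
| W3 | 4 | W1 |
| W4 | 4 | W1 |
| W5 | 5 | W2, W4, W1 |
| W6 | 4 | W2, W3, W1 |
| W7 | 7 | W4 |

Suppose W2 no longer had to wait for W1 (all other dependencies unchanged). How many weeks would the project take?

Before: longest chain W1→W4→W7 = 5+4+7 = 16, finish 16.
Without W1→W2, W2's earliest start moves from 5 to 0.
The longest chain is now W1→W4→W7 = 5+4+7 = 16, so the project takes 16 weeks.

16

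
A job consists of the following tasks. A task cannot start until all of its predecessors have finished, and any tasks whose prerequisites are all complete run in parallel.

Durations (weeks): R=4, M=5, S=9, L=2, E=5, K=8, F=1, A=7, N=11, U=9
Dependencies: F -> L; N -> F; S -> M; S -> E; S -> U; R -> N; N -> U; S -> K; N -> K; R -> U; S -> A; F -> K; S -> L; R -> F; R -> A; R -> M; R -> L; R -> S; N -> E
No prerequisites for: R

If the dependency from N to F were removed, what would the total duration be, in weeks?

24

Before: longest chain R→N→F→K = 4+11+1+8 = 24, finish 24.
Without N→F, F's earliest start moves from 15 to 4.
After: R→N→U = 4+11+9 = 24 → 24 weeks.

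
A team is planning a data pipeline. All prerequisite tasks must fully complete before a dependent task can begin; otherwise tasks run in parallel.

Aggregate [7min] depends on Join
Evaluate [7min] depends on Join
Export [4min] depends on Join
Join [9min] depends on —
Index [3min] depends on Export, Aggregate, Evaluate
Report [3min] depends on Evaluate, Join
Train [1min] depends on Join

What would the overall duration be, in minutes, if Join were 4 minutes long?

14

Baseline: Join→Aggregate→Index = 9+7+3 = 19 → 19 minutes.
Join is on the critical path; changing it to 4 makes that path 14 minutes.
No other chain overtakes it, so the finish is 14 minutes.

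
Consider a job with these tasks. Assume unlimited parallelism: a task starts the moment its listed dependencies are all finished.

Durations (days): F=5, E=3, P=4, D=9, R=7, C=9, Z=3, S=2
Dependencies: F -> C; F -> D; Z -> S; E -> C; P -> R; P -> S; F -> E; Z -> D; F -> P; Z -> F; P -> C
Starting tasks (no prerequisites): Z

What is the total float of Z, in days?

0

The longest chain is Z→F→P→C = 3+5+4+9 = 21; overall finish 21 days.
Longest path through Z: 21 days (earliest finish 3, latest finish 3).
So Z can slip 3 − 3 = 0 days.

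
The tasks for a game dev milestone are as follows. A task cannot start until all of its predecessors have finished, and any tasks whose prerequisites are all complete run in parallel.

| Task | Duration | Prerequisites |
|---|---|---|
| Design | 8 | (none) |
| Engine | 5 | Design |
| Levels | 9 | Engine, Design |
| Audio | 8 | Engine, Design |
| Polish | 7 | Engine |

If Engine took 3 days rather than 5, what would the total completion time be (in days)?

20

Actual critical path: Design→Engine→Levels = 8+5+9 = 22 ⇒ 22 days.
Engine is on the critical path; changing it to 3 makes that path 20 days.
The critical path is still Design→Engine→Levels; finish is now 20 days.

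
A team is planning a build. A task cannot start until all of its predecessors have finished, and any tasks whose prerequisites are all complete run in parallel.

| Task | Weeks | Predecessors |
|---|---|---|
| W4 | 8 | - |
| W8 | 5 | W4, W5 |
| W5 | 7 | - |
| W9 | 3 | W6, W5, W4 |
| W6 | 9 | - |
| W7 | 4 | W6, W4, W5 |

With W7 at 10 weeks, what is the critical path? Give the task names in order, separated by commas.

Baseline: W6→W7 = 9+4 = 13 → 13 weeks.
W7 lies on that path, so at 10 weeks the path becomes 19 weeks.
No other chain overtakes it, so the finish is 19 weeks.

W6, W7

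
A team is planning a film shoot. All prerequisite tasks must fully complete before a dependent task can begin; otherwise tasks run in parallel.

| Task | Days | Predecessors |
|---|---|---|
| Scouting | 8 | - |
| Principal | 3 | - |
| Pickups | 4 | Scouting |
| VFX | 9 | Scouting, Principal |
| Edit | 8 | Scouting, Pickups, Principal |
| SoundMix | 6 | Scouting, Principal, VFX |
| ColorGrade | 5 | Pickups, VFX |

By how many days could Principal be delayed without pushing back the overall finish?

5

Scouting→VFX→SoundMix = 8+9+6 = 23 sets the makespan at 23 days.
Longest path through Principal: 18 days (earliest finish 3, latest finish 8).
So Principal can slip 8 − 3 = 5 days.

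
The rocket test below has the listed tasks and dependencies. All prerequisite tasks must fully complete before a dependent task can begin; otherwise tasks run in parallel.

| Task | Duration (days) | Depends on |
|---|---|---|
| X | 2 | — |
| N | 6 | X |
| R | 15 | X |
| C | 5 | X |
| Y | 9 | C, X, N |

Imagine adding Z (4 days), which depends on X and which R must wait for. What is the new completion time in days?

Originally the schedule takes 17 days.
With Z inserted, R now waits for max(X, Z).
New critical path: X→Z→R = 2+4+15 = 21 ⇒ 21 days.

21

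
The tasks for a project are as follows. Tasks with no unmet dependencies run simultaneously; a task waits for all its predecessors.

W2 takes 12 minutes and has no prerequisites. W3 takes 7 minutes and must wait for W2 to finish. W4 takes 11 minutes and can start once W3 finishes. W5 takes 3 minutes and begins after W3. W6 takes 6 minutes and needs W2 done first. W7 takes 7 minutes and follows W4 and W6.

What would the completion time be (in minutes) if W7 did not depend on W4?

30

Original critical path: W2→W3→W4→W7 = 12+7+11+7 = 37 ⇒ 37 minutes.
Without W4→W7, W7's earliest start moves from 30 to 18.
After: W2→W3→W4 = 12+7+11 = 30 → 30 minutes.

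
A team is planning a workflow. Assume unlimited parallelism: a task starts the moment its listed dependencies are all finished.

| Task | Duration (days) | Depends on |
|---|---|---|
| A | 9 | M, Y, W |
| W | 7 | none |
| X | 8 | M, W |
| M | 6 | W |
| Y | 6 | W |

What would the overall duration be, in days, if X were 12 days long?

Actual critical path: W→Y→A = 7+6+9 = 22 ⇒ 22 days.
The longest path through X is only 21 days, so X has float 1.
Now W→M→X = 7+6+12 = 25 is longest, so the finish becomes 25 days.

25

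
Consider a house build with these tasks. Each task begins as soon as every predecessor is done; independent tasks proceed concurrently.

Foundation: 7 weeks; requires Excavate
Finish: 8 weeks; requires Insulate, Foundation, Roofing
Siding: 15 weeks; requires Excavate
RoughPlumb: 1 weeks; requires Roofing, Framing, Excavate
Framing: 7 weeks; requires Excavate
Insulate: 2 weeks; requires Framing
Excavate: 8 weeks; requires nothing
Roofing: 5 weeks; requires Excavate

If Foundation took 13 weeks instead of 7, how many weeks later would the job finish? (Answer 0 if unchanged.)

4

The binding path is Excavate→Framing→Insulate→Finish = 8+7+2+8 = 25; finish at 25 weeks.
The longest path through Foundation is only 23 weeks, so Foundation has float 2.
The binding chain switches to Excavate→Foundation→Finish = 8+13+8 = 29; finish 29 weeks.
Change in finish: 29 − 25 = +4 weeks.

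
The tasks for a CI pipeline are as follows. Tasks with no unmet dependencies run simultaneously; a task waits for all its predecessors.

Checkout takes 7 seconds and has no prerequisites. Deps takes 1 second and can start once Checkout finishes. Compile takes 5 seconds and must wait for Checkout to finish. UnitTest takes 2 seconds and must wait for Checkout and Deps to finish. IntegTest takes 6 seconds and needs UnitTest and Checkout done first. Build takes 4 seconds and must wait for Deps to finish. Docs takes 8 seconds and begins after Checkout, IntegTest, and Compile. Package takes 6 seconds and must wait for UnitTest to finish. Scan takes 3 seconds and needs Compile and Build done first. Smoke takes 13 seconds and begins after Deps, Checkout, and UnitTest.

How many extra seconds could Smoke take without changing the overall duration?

1

The longest chain is Checkout→Deps→UnitTest→IntegTest→Docs = 7+1+2+6+8 = 24; overall finish 24 seconds.
Smoke finishes as early as 23 and must finish by 24.
So Smoke can slip 24 − 23 = 1 second.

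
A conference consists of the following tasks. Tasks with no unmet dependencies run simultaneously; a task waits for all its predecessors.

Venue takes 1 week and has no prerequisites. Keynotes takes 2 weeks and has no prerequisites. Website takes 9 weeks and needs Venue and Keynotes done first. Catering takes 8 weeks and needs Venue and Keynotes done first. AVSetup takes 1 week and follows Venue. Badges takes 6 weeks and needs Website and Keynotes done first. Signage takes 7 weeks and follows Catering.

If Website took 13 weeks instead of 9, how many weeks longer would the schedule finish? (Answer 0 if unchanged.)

The binding path is Keynotes→Website→Badges = 2+9+6 = 17; finish at 17 weeks.
Website lies on that path, so at 13 weeks the path becomes 21 weeks.
That remains the longest chain; total 21 weeks.
Change in finish: 21 − 17 = +4 weeks.

4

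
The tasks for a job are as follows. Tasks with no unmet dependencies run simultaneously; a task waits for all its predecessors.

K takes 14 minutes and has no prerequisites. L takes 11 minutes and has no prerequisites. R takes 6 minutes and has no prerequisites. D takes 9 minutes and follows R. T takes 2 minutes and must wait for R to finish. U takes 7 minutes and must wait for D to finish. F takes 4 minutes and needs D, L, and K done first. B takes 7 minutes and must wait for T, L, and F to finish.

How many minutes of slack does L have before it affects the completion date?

4

Critical path: R→D→F→B = 6+9+4+7 = 26, so the finish is 26 minutes.
L finishes as early as 11 and must finish by 15.
Slack of L = 4 − 0 = 4 minutes.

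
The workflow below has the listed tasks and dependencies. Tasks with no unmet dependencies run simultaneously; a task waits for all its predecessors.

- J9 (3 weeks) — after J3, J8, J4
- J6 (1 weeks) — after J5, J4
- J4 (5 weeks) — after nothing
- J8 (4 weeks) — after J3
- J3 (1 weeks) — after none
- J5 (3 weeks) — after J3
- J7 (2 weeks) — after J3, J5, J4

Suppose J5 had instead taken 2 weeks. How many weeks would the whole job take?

Actual critical path: J3→J8→J9 = 1+4+3 = 8 ⇒ 8 weeks.
J5 is off the critical path — its longest chain is 6 weeks, giving 2 of slack.
The critical path is still J3→J8→J9; finish is now 8 weeks.

8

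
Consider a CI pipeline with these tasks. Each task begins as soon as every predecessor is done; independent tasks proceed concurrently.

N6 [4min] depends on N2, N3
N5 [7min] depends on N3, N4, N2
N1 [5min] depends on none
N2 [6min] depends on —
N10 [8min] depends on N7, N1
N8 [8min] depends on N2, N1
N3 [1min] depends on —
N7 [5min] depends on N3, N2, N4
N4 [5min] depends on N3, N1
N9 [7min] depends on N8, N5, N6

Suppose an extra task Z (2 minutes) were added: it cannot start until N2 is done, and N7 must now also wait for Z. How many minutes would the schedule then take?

Originally the schedule takes 24 minutes.
With Z inserted, N7 now waits for max(N3, N2, N4, Z).
New critical path: N1→N4→N5→N9 = 5+5+7+7 = 24 ⇒ 24 minutes.

24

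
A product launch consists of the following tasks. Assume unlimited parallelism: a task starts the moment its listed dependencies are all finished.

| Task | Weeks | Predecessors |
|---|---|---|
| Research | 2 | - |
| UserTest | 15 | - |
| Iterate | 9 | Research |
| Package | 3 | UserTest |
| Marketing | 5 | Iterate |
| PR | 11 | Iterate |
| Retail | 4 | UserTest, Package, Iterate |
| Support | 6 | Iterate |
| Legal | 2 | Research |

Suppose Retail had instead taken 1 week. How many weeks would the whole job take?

As given, the longest chain is UserTest→Package→Retail = 15+3+4 = 22, so the finish is 22 weeks.
Retail lies on that path, so at 1 week the path becomes 19 weeks.
Now Research→Iterate→PR = 2+9+11 = 22 is longest, so the finish becomes 22 weeks.

22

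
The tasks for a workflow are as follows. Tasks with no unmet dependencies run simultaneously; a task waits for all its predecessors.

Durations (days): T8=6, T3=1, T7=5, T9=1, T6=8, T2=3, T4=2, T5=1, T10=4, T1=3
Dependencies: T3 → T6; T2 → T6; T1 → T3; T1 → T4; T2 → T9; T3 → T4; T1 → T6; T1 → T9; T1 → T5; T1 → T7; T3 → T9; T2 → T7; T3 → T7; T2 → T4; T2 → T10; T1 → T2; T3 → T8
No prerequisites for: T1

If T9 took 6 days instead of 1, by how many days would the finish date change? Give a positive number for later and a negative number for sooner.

0

Actual critical path: T1→T2→T6 = 3+3+8 = 14 ⇒ 14 days.
T9 has 7 days of float (longest path through it is 7).
That remains the longest chain; total 14 days.
Change in finish: 14 − 14 = +0 days.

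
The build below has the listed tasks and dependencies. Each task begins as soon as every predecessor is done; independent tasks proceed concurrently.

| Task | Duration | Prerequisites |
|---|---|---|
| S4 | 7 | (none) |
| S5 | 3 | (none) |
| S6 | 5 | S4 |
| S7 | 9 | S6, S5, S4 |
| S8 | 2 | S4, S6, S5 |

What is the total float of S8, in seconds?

7

Critical path: S4→S6→S7 = 7+5+9 = 21, so the finish is 21 seconds.
The longest chain containing S8 totals 14 seconds.
So S8 can slip 21 − 14 = 7 seconds.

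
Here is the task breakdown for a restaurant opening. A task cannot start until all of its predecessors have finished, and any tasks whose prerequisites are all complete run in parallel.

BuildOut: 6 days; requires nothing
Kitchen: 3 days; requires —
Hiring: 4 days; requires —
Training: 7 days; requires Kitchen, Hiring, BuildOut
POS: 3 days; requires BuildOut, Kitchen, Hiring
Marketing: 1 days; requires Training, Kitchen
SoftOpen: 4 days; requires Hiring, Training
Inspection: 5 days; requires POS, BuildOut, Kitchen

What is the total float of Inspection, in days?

3

BuildOut→Training→SoftOpen = 6+7+4 = 17 sets the makespan at 17 days.
The longest chain containing Inspection totals 14 days.
So Inspection can slip 17 − 14 = 3 days.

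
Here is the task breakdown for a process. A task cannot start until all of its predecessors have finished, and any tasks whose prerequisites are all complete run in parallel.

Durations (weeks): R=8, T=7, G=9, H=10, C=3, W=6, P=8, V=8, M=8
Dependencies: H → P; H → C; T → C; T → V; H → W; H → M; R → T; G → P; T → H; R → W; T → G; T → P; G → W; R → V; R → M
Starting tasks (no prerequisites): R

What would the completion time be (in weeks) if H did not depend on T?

Before: longest chain R→T→H→P = 8+7+10+8 = 33, finish 33.
Without T→H, H's earliest start moves from 15 to 0.
New critical path: R→T→G→P = 8+7+9+8 = 32 ⇒ 32 weeks.

32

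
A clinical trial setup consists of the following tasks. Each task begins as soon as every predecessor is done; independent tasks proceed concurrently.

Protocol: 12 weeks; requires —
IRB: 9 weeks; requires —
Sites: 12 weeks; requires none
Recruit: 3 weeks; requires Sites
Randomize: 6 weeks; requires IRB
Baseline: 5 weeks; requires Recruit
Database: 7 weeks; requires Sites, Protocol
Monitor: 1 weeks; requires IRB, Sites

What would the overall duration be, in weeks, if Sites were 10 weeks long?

19

The binding path is Sites→Recruit→Baseline = 12+3+5 = 20; finish at 20 weeks.
Since Sites is critical, the -2 change carries straight to that chain (now 18 weeks).
New critical path: Protocol→Database = 12+7 = 19 ⇒ 19 weeks.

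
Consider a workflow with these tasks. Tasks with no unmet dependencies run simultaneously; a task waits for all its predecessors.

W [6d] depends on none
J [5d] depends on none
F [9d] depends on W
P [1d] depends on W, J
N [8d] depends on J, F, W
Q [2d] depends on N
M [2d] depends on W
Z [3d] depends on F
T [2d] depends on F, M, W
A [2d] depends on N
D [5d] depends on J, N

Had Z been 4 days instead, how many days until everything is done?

28

The binding path is W→F→N→D = 6+9+8+5 = 28; finish at 28 days.
The longest path through Z is only 18 days, so Z has float 10.
The critical path is still W→F→N→D; finish is now 28 days.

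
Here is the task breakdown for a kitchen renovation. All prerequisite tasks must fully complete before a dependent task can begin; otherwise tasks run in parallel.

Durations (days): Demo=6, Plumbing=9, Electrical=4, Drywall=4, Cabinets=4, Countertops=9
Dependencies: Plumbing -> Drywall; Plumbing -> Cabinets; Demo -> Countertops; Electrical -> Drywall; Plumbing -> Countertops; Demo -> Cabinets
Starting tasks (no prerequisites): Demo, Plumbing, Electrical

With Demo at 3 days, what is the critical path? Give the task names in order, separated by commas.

Actual critical path: Plumbing→Countertops = 9+9 = 18 ⇒ 18 days.
Demo has 3 days of float (longest path through it is 15).
The critical path is still Plumbing→Countertops; finish is now 18 days.

Plumbing, Countertops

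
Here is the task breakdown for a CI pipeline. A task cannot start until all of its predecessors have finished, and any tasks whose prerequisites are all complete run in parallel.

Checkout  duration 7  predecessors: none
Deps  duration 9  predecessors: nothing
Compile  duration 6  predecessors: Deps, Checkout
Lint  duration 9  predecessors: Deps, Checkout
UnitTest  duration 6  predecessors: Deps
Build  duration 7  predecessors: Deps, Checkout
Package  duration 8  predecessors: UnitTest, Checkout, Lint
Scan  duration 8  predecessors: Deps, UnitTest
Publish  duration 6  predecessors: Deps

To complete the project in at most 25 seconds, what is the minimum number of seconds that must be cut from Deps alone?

Current finish: 26 seconds; target: 25.
Deps is on every critical path, so each second cut from Deps cuts the finish by one (this holds down to a finish of 24).
Need 26 − 25 = 1 second off Deps → Deps becomes 8 seconds, finish becomes 25.

1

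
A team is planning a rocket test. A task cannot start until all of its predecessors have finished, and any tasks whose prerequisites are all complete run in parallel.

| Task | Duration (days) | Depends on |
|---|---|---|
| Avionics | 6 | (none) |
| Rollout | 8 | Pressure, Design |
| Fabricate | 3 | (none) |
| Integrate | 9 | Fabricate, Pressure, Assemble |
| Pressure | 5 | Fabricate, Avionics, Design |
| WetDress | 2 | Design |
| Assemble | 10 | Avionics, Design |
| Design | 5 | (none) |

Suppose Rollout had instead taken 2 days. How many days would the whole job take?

As given, the longest chain is Avionics→Assemble→Integrate = 6+10+9 = 25, so the finish is 25 days.
Rollout is off the critical path — its longest chain is 19 days, giving 6 of slack.
The critical path is still Avionics→Assemble→Integrate; finish is now 25 days.

25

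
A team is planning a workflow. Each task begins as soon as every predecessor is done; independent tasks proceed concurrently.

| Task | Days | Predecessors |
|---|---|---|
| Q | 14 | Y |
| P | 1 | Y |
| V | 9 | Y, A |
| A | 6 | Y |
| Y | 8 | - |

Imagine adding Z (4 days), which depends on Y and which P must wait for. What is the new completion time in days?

23

Originally the plan takes 23 days.
With Z inserted, P now waits for max(Y, Z).
New critical path: Y→A→V = 8+6+9 = 23 ⇒ 23 days.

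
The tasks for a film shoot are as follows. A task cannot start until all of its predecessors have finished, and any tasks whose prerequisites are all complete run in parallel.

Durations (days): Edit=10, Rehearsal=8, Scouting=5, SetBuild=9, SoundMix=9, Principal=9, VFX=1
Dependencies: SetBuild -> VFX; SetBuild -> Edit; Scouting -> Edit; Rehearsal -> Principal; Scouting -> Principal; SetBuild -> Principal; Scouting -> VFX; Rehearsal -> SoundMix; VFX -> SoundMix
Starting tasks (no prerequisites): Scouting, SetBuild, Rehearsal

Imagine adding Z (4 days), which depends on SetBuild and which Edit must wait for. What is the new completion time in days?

Originally the job takes 19 days.
With Z inserted, Edit now waits for max(SetBuild, Scouting, Z).
New critical path: SetBuild→Z→Edit = 9+4+10 = 23 ⇒ 23 days.

23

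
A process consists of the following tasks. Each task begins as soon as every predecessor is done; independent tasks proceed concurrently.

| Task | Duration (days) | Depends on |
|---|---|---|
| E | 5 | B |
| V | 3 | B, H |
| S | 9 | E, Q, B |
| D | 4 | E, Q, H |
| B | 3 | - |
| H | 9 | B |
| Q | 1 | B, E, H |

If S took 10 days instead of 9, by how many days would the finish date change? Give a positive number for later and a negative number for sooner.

1

As given, the longest chain is B→H→Q→S = 3+9+1+9 = 22, so the finish is 22 days.
S lies on that path, so at 10 days the path becomes 23 days.
No other chain overtakes it, so the finish is 23 days.
Change in finish: 23 − 22 = +1 days.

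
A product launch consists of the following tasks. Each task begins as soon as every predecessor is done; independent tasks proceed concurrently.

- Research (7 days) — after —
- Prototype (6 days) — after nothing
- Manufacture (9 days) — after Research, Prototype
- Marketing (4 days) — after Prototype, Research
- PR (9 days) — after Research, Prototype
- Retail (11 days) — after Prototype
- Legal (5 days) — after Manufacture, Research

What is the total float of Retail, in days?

4

Critical path: Research→Manufacture→Legal = 7+9+5 = 21, so the finish is 21 days.
Longest path through Retail: 17 days (earliest finish 17, latest finish 21).
Float = 21 − 17 = 4.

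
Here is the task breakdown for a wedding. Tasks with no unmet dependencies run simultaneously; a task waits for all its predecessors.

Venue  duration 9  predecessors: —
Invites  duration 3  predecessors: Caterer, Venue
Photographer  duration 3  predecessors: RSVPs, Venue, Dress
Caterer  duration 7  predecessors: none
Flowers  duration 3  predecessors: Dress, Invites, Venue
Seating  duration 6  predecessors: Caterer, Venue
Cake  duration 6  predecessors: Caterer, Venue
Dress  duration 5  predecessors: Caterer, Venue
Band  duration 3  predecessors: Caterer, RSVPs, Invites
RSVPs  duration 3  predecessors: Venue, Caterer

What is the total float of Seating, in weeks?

The longest chain is Venue→Dress→Flowers = 9+5+3 = 17; overall finish 17 weeks.
Seating finishes as early as 15 and must finish by 17.
Float = 17 − 15 = 2.

2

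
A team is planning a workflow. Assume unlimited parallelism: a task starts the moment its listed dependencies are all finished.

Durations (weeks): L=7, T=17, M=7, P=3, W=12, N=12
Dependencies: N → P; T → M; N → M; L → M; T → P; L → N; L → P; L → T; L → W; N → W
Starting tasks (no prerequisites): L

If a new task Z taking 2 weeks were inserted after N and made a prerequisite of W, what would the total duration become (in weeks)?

Originally the plan takes 31 weeks.
With Z inserted, W now waits for max(L, N, Z).
New critical path: L→N→Z→W = 7+12+2+12 = 33 ⇒ 33 weeks.

33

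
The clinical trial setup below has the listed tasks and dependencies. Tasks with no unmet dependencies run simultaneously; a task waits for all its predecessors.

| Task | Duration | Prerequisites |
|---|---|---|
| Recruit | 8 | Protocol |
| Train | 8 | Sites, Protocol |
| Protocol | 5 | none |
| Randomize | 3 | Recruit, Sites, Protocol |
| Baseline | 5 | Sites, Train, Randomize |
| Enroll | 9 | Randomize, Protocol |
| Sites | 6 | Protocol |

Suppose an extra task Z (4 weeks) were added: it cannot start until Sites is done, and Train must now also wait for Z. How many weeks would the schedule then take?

28

Originally the schedule takes 25 weeks.
With Z inserted, Train now waits for max(Sites, Protocol, Z).
New critical path: Protocol→Sites→Z→Train→Baseline = 5+6+4+8+5 = 28 ⇒ 28 weeks.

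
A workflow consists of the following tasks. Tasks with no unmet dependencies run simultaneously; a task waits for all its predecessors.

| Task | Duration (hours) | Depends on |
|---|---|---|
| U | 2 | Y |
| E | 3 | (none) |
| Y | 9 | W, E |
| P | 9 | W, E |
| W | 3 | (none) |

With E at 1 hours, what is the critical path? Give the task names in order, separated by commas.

Actual critical path: E→Y→U = 3+9+2 = 14 ⇒ 14 hours.
E lies on that path, so at 1 hour the path becomes 12 hours.
New critical path: W→Y→U = 3+9+2 = 14 ⇒ 14 hours.

W, Y, U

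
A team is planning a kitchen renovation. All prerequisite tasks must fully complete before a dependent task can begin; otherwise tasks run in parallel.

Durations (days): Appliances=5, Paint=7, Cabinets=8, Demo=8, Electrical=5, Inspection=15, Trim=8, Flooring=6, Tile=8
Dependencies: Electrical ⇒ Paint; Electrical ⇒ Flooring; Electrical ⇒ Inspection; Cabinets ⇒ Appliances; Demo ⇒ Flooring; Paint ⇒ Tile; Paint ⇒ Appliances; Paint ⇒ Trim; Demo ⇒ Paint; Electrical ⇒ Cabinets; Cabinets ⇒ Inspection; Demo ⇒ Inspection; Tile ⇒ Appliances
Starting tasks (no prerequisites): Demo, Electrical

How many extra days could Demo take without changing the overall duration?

The longest chain is Demo→Paint→Tile→Appliances = 8+7+8+5 = 28; overall finish 28 days.
The longest chain containing Demo totals 28 days.
So Demo can slip 8 − 8 = 0 days.

0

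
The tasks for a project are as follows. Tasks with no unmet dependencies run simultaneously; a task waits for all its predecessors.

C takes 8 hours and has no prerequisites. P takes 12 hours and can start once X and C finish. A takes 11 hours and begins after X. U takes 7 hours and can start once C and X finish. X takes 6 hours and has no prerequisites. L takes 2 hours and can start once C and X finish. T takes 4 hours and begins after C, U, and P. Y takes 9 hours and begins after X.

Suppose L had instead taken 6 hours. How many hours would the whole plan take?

24

Critical path before the change: C→P→T = 8+12+4 = 24 giving 24 hours.
L has 14 hours of float (longest path through it is 10).
No other chain overtakes it, so the finish is 24 hours.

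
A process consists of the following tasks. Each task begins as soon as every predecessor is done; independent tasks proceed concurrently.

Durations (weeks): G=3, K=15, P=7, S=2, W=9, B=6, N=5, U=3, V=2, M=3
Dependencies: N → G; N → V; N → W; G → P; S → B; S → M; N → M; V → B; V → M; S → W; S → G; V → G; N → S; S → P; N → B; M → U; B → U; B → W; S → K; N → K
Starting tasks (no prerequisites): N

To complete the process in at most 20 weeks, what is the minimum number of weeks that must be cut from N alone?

Current finish: 22 weeks; target: 20.
N is on every critical path, so each week cut from N cuts the finish by one (this holds down to a finish of 18).
Need 22 − 20 = 2 weeks off N → N becomes 3 weeks, finish becomes 20.

2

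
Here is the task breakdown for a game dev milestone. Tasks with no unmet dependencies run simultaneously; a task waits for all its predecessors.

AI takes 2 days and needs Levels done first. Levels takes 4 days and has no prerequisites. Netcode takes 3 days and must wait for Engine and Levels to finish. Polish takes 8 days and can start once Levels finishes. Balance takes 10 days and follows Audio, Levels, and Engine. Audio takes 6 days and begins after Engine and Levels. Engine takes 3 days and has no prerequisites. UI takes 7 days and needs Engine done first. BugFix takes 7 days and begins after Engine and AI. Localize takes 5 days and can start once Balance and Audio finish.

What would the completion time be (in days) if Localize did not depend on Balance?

With the dependency in place, Levels→Audio→Balance→Localize = 4+6+10+5 = 25 sets the finish at 25 days.
Without Balance→Localize, Localize's earliest start moves from 20 to 10.
New critical path: Levels→Audio→Balance = 4+6+10 = 20 ⇒ 20 days.

20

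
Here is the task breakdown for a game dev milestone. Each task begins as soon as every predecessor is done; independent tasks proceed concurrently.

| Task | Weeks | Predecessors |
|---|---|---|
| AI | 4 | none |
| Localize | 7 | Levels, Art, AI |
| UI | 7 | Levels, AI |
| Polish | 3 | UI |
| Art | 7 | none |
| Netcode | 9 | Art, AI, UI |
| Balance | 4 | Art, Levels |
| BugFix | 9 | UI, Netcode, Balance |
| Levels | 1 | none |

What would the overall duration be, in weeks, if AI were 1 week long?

The binding path is AI→UI→Netcode→BugFix = 4+7+9+9 = 29; finish at 29 weeks.
Since AI is critical, the -3 change carries straight to that chain (now 26 weeks).
The binding chain switches to Levels→UI→Netcode→BugFix = 1+7+9+9 = 26; finish 26 weeks.

26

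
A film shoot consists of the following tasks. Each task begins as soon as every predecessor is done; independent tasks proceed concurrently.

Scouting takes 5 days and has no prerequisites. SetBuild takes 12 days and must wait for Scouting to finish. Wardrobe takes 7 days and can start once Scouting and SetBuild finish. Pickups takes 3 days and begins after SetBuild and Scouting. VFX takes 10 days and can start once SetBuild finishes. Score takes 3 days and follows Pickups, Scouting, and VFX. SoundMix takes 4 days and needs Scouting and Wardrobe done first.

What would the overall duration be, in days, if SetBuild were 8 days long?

Critical path before the change: Scouting→SetBuild→VFX→Score = 5+12+10+3 = 30 giving 30 days.
SetBuild is on the critical path; changing it to 8 makes that path 26 days.
The critical path is still Scouting→SetBuild→VFX→Score; finish is now 26 days.

26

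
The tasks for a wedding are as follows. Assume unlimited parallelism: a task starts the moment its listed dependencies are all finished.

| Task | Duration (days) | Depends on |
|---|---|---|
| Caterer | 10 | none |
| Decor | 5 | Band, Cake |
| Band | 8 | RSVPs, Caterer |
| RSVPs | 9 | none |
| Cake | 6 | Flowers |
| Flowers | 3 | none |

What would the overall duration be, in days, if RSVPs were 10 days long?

23

Baseline: Caterer→Band→Decor = 10+8+5 = 23 → 23 days.
The longest path through RSVPs is only 22 days, so RSVPs has float 1.
The critical path is still Caterer→Band→Decor; finish is now 23 days.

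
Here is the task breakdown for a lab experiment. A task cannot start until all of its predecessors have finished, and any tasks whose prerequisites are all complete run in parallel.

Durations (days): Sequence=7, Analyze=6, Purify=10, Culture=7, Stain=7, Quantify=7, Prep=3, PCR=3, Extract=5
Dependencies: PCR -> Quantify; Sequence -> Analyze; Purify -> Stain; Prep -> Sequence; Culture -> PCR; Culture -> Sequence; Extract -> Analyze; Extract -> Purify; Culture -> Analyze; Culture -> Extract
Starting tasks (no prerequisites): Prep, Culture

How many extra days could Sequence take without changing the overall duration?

9

Culture→Extract→Purify→Stain = 7+5+10+7 = 29 sets the makespan at 29 days.
Sequence finishes as early as 14 and must finish by 23.
Float = 29 − 20 = 9.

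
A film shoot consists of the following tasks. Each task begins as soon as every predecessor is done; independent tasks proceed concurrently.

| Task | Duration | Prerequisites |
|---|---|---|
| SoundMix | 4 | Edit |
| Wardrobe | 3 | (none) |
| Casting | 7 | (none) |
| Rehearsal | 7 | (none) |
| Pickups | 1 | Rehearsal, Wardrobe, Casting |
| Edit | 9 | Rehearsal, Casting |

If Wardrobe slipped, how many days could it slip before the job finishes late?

16

Casting→Edit→SoundMix = 7+9+4 = 20 sets the makespan at 20 days.
The longest chain containing Wardrobe totals 4 days.
Float = 20 − 4 = 16.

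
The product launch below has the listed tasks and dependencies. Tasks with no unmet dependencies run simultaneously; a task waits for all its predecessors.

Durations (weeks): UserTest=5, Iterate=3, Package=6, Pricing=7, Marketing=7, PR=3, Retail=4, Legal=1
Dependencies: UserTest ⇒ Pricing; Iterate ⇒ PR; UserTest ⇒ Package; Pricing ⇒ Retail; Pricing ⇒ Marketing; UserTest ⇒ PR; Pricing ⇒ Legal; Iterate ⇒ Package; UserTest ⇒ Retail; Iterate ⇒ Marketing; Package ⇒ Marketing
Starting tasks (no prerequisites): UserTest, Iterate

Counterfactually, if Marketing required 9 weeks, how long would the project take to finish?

21

Baseline: UserTest→Pricing→Marketing = 5+7+7 = 19 → 19 weeks.
Marketing lies on that path, so at 9 weeks the path becomes 21 weeks.
No other chain overtakes it, so the finish is 21 weeks.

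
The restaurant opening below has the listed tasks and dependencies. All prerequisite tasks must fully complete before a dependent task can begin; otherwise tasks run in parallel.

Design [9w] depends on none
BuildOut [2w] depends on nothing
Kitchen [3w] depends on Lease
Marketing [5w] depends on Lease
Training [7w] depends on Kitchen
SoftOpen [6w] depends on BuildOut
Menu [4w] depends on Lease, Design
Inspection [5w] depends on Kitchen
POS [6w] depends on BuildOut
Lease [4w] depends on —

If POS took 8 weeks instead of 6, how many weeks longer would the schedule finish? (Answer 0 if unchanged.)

0

Baseline: Lease→Kitchen→Training = 4+3+7 = 14 → 14 weeks.
POS has 6 weeks of float (longest path through it is 8).
That remains the longest chain; total 14 weeks.
Change in finish: 14 − 14 = +0 weeks.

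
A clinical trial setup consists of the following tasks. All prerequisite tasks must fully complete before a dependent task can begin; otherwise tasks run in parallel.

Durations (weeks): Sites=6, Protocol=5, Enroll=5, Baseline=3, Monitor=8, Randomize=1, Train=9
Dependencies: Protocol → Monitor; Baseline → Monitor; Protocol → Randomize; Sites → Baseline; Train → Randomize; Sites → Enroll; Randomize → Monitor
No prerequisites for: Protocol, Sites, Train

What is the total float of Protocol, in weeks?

4

Train→Randomize→Monitor = 9+1+8 = 18 sets the makespan at 18 weeks.
Protocol finishes as early as 5 and must finish by 9.
Slack of Protocol = 4 − 0 = 4 weeks.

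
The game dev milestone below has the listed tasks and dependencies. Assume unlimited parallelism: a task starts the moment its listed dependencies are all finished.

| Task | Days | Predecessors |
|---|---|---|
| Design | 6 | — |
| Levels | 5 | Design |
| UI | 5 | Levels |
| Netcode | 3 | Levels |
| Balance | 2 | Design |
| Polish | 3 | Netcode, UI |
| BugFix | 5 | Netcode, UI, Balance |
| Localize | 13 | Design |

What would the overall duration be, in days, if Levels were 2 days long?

Baseline: Design→Levels→UI→BugFix = 6+5+5+5 = 21 → 21 days.
Levels is on the critical path; changing it to 2 makes that path 18 days.
New critical path: Design→Localize = 6+13 = 19 ⇒ 19 days.

19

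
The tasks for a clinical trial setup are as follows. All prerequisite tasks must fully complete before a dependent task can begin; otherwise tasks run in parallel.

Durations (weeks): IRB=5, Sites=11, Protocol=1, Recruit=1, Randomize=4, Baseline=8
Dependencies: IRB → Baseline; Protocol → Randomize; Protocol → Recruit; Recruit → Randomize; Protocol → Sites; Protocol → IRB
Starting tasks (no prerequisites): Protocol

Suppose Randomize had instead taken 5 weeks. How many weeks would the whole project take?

Baseline: Protocol→IRB→Baseline = 1+5+8 = 14 → 14 weeks.
Randomize has 8 weeks of float (longest path through it is 6).
The critical path is still Protocol→IRB→Baseline; finish is now 14 weeks.

14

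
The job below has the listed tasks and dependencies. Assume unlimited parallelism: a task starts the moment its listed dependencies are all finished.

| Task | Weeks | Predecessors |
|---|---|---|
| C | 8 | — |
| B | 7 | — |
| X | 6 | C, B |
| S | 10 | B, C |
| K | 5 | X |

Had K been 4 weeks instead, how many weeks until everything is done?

18

As given, the longest chain is C→X→K = 8+6+5 = 19, so the finish is 19 weeks.
K is on the critical path; changing it to 4 makes that path 18 weeks.
No other chain overtakes it, so the finish is 18 weeks.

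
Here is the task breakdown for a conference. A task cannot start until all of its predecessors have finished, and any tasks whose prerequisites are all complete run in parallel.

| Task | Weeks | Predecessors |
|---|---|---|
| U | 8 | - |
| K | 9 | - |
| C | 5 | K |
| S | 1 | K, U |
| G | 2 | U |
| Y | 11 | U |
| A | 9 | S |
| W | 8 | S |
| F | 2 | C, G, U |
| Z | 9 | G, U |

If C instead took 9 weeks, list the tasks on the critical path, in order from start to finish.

Critical path before the change: U→G→Z = 8+2+9 = 19 giving 19 weeks.
C is off the critical path — its longest chain is 16 weeks, giving 3 of slack.
Now K→C→F = 9+9+2 = 20 is longest, so the finish becomes 20 weeks.

K, C, F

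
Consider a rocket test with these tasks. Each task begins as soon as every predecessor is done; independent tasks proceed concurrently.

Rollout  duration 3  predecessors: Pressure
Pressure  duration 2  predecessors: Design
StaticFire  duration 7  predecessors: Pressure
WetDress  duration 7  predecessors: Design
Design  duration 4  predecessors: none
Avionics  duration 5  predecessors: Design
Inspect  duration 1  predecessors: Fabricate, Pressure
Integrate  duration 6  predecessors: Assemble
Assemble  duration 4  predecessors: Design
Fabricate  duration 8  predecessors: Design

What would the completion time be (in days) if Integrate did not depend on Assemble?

With the dependency in place, Design→Assemble→Integrate = 4+4+6 = 14 sets the finish at 14 days.
Without Assemble→Integrate, Integrate's earliest start moves from 8 to 0.
After: Design→Fabricate→Inspect = 4+8+1 = 13 → 13 days.

13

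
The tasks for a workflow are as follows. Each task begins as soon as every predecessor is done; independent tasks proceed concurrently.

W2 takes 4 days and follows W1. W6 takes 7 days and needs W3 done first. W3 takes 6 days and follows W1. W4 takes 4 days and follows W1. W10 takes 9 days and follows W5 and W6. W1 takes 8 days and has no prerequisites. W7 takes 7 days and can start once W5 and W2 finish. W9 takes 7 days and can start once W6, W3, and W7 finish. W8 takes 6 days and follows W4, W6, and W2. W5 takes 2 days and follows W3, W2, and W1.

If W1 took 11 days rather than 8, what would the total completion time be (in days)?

Critical path before the change: W1→W3→W5→W7→W9 = 8+6+2+7+7 = 30 giving 30 days.
W1 is on the critical path; changing it to 11 makes that path 33 days.
No other chain overtakes it, so the finish is 33 days.

33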